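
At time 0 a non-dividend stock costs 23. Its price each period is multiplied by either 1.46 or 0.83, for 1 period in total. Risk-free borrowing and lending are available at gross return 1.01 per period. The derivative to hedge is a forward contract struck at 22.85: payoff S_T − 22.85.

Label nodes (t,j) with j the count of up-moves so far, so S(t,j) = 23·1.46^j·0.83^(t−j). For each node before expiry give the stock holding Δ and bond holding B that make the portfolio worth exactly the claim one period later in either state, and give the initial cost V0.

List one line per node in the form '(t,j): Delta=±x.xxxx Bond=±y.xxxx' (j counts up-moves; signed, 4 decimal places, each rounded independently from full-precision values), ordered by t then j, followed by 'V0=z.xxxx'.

No-arbitrage ⇒ martingale measure with p* = (R−d)/(u−d) = 0.2857.
Terminal values V(1,·): V(1,0)=-3.7600, V(1,1)=10.7300
(0,0): S=23.0000. Δ = (V_up−V_dn)/(S_up−S_dn) = (10.7300−-3.7600)/(33.5800−19.0900) = 1.0000. V = [p*·10.7300 + (1−p*)·-3.7600]/1.01 = 0.3762. B = V − Δ·S = -22.6238.
Self-financing check: at every node Δ·S+B equals the discounted successor values.

(0,0): Delta=1.0000 Bond=-22.6238
V0=0.3762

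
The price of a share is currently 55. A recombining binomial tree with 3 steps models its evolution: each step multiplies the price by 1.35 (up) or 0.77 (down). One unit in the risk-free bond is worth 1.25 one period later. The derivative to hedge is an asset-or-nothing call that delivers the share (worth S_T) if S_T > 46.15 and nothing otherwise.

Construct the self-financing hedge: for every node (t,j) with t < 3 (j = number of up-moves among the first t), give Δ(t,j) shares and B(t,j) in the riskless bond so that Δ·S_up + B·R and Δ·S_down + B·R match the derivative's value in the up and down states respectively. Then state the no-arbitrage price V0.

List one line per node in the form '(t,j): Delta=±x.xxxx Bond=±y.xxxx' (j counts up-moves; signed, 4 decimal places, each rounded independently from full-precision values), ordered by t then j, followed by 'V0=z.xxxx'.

Since d<R<u, set p* = (R−d)/(u−d) = 0.8276; price each node as the discounted p*-expectation of its children.
Payoff layer (t=3): V(3,0)=0.0000, V(3,1)=0.0000, V(3,2)=77.1829, V(3,3)=135.3206
Node (2,0) S=32.6095: V=(p*·0.0000+(1−p*)·0.0000)/1.25=0.0000; Δ=(0.0000−0.0000)/(44.0228−25.1093)=0.0000; B=V−Δ·S=0.0000
Node (2,1) S=57.1725: V=(p*·77.1829+(1−p*)·0.0000)/1.25=51.1004; Δ=(77.1829−0.0000)/(77.1829−44.0228)=2.3276; B=V−Δ·S=-81.9735
Node (2,2) S=100.2375: V=(p*·135.3206+(1−p*)·77.1829)/1.25=100.2375; Δ=(135.3206−77.1829)/(135.3206−77.1829)=1.0000; B=V−Δ·S=0.0000
Node (1,0) S=42.3500: V=(p*·51.1004+(1−p*)·0.0000)/1.25=33.8320; Δ=(51.1004−0.0000)/(57.1725−32.6095)=2.0804; B=V−Δ·S=-54.2721
Node (1,1) S=74.2500: V=(p*·100.2375+(1−p*)·51.1004)/1.25=73.4125; Δ=(100.2375−51.1004)/(100.2375−57.1725)=1.1410; B=V−Δ·S=-11.3067
Node (0,0) S=55.0000: V=(p*·73.4125+(1−p*)·33.8320)/1.25=53.2706; Δ=(73.4125−33.8320)/(74.2500−42.3500)=1.2408; B=V−Δ·S=-14.9716
Root portfolio cost Δ·55+B reproduces V0=53.2706.

(0,0): Delta=1.2408 Bond=-14.9716
(1,0): Delta=2.0804 Bond=-54.2721
(1,1): Delta=1.1410 Bond=-11.3067
(2,0): Delta=0.0000 Bond=0.0000
(2,1): Delta=2.3276 Bond=-81.9735
(2,2): Delta=1.0000 Bond=0.0000
V0=53.2706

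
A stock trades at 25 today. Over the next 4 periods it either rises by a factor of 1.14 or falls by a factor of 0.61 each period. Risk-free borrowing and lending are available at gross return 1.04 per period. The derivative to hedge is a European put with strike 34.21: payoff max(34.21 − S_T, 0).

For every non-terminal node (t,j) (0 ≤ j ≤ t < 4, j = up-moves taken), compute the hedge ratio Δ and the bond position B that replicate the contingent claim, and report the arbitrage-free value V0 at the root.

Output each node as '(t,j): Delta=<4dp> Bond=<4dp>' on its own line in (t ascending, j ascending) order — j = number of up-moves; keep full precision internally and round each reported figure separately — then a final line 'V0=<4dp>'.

The replicating-portfolio and risk-neutral prices coincide; use p* = (1.04−0.61)/(1.14−0.61) = 0.8113 for the latter.
Terminal payoffs: V(4,0)=30.7485, V(4,1)=27.7410, V(4,2)=22.1205, V(4,3)=11.6165, V(4,4)=0.0000
(3,0): S=5.6745. Δ = (V_up−V_dn)/(S_up−S_dn) = (27.7410−30.7485)/(6.4690−3.4615) = -1.0000. V = [p*·27.7410 + (1−p*)·30.7485]/1.04 = 27.2197. B = V − Δ·S = 32.8942.
(3,1): S=10.6048. Δ = (V_up−V_dn)/(S_up−S_dn) = (22.1205−27.7410)/(12.0895−6.4690) = -1.0000. V = [p*·22.1205 + (1−p*)·27.7410]/1.04 = 22.2894. B = V − Δ·S = 32.8942.
(3,2): S=19.8189. Δ = (V_up−V_dn)/(S_up−S_dn) = (11.6165−22.1205)/(22.5935−12.0895) = -1.0000. V = [p*·11.6165 + (1−p*)·22.1205]/1.04 = 13.0753. B = V − Δ·S = 32.8942.
(3,3): S=37.0386. Δ = (V_up−V_dn)/(S_up−S_dn) = (0.0000−11.6165)/(42.2240−22.5935) = -0.5918. V = [p*·0.0000 + (1−p*)·11.6165]/1.04 = 2.1075. B = V − Δ·S = 24.0253.
(2,0): S=9.3025. Δ = (V_up−V_dn)/(S_up−S_dn) = (22.2894−27.2197)/(10.6048−5.6745) = -1.0000. V = [p*·22.2894 + (1−p*)·27.2197]/1.04 = 22.3266. B = V − Δ·S = 31.6291.
(2,1): S=17.3850. Δ = (V_up−V_dn)/(S_up−S_dn) = (13.0753−22.2894)/(19.8189−10.6048) = -1.0000. V = [p*·13.0753 + (1−p*)·22.2894]/1.04 = 14.2441. B = V − Δ·S = 31.6291.
(2,2): S=32.4900. Δ = (V_up−V_dn)/(S_up−S_dn) = (2.1075−13.0753)/(37.0386−19.8189) = -0.6369. V = [p*·2.1075 + (1−p*)·13.0753]/1.04 = 4.0162. B = V − Δ·S = 24.7103.
(1,0): S=15.2500. Δ = (V_up−V_dn)/(S_up−S_dn) = (14.2441−22.3266)/(17.3850−9.3025) = -1.0000. V = [p*·14.2441 + (1−p*)·22.3266]/1.04 = 15.1626. B = V − Δ·S = 30.4126.
(1,1): S=28.5000. Δ = (V_up−V_dn)/(S_up−S_dn) = (4.0162−14.2441)/(32.4900−17.3850) = -0.6771. V = [p*·4.0162 + (1−p*)·14.2441]/1.04 = 5.7173. B = V − Δ·S = 25.0151.
(0,0): S=25.0000. Δ = (V_up−V_dn)/(S_up−S_dn) = (5.7173−15.1626)/(28.5000−15.2500) = -0.7128. V = [p*·5.7173 + (1−p*)·15.1626]/1.04 = 7.2110. B = V − Δ·S = 25.0322.
Self-financing check: at every node Δ·S+B equals the discounted successor values.

(0,0): Delta=-0.7128 Bond=25.0322
(1,0): Delta=-1.0000 Bond=30.4126
(1,1): Delta=-0.6771 Bond=25.0151
(2,0): Delta=-1.0000 Bond=31.6291
(2,1): Delta=-1.0000 Bond=31.6291
(2,2): Delta=-0.6369 Bond=24.7103
(3,0): Delta=-1.0000 Bond=32.8942
(3,1): Delta=-1.0000 Bond=32.8942
(3,2): Delta=-1.0000 Bond=32.8942
(3,3): Delta=-0.5918 Bond=24.0253
V0=7.2110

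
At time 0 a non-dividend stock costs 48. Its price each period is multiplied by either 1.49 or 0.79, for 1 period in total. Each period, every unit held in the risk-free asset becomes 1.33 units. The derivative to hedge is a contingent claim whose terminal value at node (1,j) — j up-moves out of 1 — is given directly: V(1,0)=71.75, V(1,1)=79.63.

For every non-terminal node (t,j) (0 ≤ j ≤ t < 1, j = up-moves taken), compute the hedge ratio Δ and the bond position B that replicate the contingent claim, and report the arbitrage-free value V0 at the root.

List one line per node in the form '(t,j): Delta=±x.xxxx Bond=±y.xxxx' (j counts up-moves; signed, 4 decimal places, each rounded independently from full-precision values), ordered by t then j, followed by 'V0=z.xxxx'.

No-arbitrage ⇒ martingale measure with p* = (R−d)/(u−d) = 0.7714.
Terminal values V(1,·): V(1,0)=71.7500, V(1,1)=79.6300
(0,0): S=48.0000. Δ = (V_up−V_dn)/(S_up−S_dn) = (79.6300−71.7500)/(71.5200−37.9200) = 0.2345. V = [p*·79.6300 + (1−p*)·71.7500]/1.33 = 58.5179. B = V − Δ·S = 47.2608.
The time-0 hedge costs 58.5179, which is the no-arbitrage price.

(0,0): Delta=0.2345 Bond=47.2608
V0=58.5179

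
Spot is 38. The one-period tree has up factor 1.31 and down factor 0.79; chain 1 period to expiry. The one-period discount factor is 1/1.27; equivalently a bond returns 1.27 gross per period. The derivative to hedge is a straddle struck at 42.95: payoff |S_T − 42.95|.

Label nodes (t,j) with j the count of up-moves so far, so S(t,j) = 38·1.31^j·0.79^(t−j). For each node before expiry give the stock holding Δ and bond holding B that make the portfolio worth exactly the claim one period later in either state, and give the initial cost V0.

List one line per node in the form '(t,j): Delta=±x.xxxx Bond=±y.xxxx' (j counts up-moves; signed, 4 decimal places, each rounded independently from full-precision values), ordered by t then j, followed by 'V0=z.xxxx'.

(0,0): Delta=-0.3087 Bond=17.4782
V0=5.7474

Risk-neutral probability p* = (R−d)/(u−d) = (1.27−0.79)/(1.31−0.79) = 0.9231.
Terminal values V(1,·): V(1,0)=12.9300, V(1,1)=6.8300
(0,0): S=38.0000. Δ = (V_up−V_dn)/(S_up−S_dn) = (6.8300−12.9300)/(49.7800−30.0200) = -0.3087. V = [p*·6.8300 + (1−p*)·12.9300]/1.27 = 5.7474. B = V − Δ·S = 17.4782.
Check: Δ(0,0)·S0 + B(0,0) = 5.7474 = V0.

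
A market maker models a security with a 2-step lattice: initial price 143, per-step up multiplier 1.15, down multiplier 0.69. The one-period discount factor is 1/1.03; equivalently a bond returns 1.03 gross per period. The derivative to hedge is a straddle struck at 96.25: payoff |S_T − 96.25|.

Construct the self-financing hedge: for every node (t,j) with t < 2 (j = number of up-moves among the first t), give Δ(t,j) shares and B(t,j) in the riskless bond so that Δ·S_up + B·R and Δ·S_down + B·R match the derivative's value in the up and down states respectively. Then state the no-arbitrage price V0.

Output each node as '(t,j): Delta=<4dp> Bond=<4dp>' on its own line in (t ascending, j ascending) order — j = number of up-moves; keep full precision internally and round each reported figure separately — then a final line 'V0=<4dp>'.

No-arbitrage ⇒ martingale measure with p* = (R−d)/(u−d) = 0.7391.
Terminal payoffs: V(2,0)=28.1677, V(2,1)=17.2205, V(2,2)=92.8675
(1,0): S=98.6700. Δ = (V_up−V_dn)/(S_up−S_dn) = (17.2205−28.1677)/(113.4705−68.0823) = -0.2412. V = [p*·17.2205 + (1−p*)·28.1677]/1.03 = 19.4915. B = V − Δ·S = 43.2898.
(1,1): S=164.4500. Δ = (V_up−V_dn)/(S_up−S_dn) = (92.8675−17.2205)/(189.1175−113.4705) = 1.0000. V = [p*·92.8675 + (1−p*)·17.2205]/1.03 = 71.0034. B = V − Δ·S = -93.4466.
(0,0): S=143.0000. Δ = (V_up−V_dn)/(S_up−S_dn) = (71.0034−19.4915)/(164.4500−98.6700) = 0.7831. V = [p*·71.0034 + (1−p*)·19.4915]/1.03 = 55.8889. B = V − Δ·S = -56.0934.
Root portfolio cost Δ·143+B reproduces V0=55.8889.

(0,0): Delta=0.7831 Bond=-56.0934
(1,0): Delta=-0.2412 Bond=43.2898
(1,1): Delta=1.0000 Bond=-93.4466
V0=55.8889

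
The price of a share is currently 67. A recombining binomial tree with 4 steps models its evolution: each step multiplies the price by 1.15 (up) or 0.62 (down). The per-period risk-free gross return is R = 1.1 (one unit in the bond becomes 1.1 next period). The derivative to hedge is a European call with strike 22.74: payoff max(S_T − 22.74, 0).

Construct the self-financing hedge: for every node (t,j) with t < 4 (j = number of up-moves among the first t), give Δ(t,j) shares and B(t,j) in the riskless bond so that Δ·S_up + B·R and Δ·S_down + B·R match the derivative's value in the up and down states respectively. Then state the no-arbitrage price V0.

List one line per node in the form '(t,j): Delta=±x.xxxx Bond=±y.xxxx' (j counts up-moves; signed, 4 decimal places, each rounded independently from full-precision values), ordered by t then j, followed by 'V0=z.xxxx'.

(0,0): Delta=0.9976 Bond=-15.3618
(1,0): Delta=0.9691 Bond=-15.7136
(1,1): Delta=0.9992 Bond=-17.0214
(2,0): Delta=0.6828 Bond=-9.9122
(2,1): Delta=0.9852 Bond=-18.0529
(2,2): Delta=1.0000 Bond=-18.7934
(3,0): Delta=0.0000 Bond=0.0000
(3,1): Delta=0.7212 Bond=-12.0392
(3,2): Delta=1.0000 Bond=-20.6727
(3,3): Delta=1.0000 Bond=-20.6727
V0=51.4781

No-arbitrage ⇒ martingale measure with p* = (R−d)/(u−d) = 0.9057.
At expiry t=4: V(4,0)=0.0000, V(4,1)=0.0000, V(4,2)=11.3207, V(4,3)=40.4371, V(4,4)=94.4434
  t=3,j=0: stock 15.9680 → up 18.3632 (V=0.0000), down 9.9001 (V=0.0000). Price 0.0000; hedge Δ=0.0000, bond B=0.0000.
  t=3,j=1: stock 29.6180 → up 34.0607 (V=11.3207), down 18.3632 (V=0.0000). Price 9.3207; hedge Δ=0.7212, bond B=-12.0392.
  t=3,j=2: stock 54.9366 → up 63.1771 (V=40.4371), down 34.0607 (V=11.3207). Price 34.2639; hedge Δ=1.0000, bond B=-20.6727.
  t=3,j=3: stock 101.8986 → up 117.1834 (V=94.4434), down 63.1771 (V=40.4371). Price 81.2259; hedge Δ=1.0000, bond B=-20.6727.
  t=2,j=0: stock 25.7548 → up 29.6180 (V=9.3207), down 15.9680 (V=0.0000). Price 7.6740; hedge Δ=0.6828, bond B=-9.9122.
  t=2,j=1: stock 47.7710 → up 54.9367 (V=34.2639), down 29.6180 (V=9.3207). Price 29.0098; hedge Δ=0.9852, bond B=-18.0529.
  t=2,j=2: stock 88.6075 → up 101.8986 (V=81.2259), down 54.9366 (V=34.2639). Price 69.8141; hedge Δ=1.0000, bond B=-18.7934.
  t=1,j=0: stock 41.5400 → up 47.7710 (V=29.0098), down 25.7548 (V=7.6740). Price 24.5427; hedge Δ=0.9691, bond B=-15.7136.
  t=1,j=1: stock 77.0500 → up 88.6075 (V=69.8141), down 47.7710 (V=29.0098). Price 59.9679; hedge Δ=0.9992, bond B=-17.0214.
  t=0,j=0: stock 67.0000 → up 77.0500 (V=59.9679), down 41.5400 (V=24.5427). Price 51.4781; hedge Δ=0.9976, bond B=-15.3618.
Self-financing check: at every node Δ·S+B equals the discounted successor values.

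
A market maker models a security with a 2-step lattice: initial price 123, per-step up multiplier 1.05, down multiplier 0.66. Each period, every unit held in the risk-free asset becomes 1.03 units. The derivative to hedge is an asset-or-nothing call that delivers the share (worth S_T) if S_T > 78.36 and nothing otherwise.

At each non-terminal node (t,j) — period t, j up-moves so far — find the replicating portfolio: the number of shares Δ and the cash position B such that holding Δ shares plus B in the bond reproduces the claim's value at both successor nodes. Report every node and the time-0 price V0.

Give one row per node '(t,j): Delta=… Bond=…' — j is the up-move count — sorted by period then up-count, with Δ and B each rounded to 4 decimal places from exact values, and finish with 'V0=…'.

(0,0): Delta=1.0556 Bond=-6.9728
(1,0): Delta=2.6923 Bond=-140.0491
(1,1): Delta=1.0000 Bond=0.0000
V0=122.8672

Risk-neutral probability p* = (R−d)/(u−d) = (1.03−0.66)/(1.05−0.66) = 0.9487.
At expiry t=2: V(2,0)=0.0000, V(2,1)=85.2390, V(2,2)=135.6075
(1,0): S=81.1800. Δ = (V_up−V_dn)/(S_up−S_dn) = (85.2390−0.0000)/(85.2390−53.5788) = 2.6923. V = [p*·85.2390 + (1−p*)·0.0000]/1.03 = 78.5124. B = V − Δ·S = -140.0491.
(1,1): S=129.1500. Δ = (V_up−V_dn)/(S_up−S_dn) = (135.6075−85.2390)/(135.6075−85.2390) = 1.0000. V = [p*·135.6075 + (1−p*)·85.2390]/1.03 = 129.1500. B = V − Δ·S = 0.0000.
(0,0): S=123.0000. Δ = (V_up−V_dn)/(S_up−S_dn) = (129.1500−78.5124)/(129.1500−81.1800) = 1.0556. V = [p*·129.1500 + (1−p*)·78.5124]/1.03 = 122.8672. B = V − Δ·S = -6.9728.
Root portfolio cost Δ·123+B reproduces V0=122.8672.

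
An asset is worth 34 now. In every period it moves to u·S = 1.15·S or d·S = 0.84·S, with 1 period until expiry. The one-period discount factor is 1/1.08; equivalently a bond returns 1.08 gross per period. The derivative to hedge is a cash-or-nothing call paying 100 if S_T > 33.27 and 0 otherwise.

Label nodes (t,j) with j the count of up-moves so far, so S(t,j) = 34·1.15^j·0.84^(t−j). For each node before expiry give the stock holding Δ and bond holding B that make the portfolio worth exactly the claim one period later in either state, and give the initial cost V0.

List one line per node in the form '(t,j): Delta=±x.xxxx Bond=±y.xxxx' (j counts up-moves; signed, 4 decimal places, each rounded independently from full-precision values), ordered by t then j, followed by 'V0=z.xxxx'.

(0,0): Delta=9.4877 Bond=-250.8961
V0=71.6846

The replicating-portfolio and risk-neutral prices coincide; use p* = (1.08−0.84)/(1.15−0.84) = 0.7742 for the latter.
At expiry t=1: V(1,0)=0.0000, V(1,1)=100.0000
(0,0): S=34.0000. Δ = (V_up−V_dn)/(S_up−S_dn) = (100.0000−0.0000)/(39.1000−28.5600) = 9.4877. V = [p*·100.0000 + (1−p*)·0.0000]/1.08 = 71.6846. B = V − Δ·S = -250.8961.
Root portfolio cost Δ·34+B reproduces V0=71.6846.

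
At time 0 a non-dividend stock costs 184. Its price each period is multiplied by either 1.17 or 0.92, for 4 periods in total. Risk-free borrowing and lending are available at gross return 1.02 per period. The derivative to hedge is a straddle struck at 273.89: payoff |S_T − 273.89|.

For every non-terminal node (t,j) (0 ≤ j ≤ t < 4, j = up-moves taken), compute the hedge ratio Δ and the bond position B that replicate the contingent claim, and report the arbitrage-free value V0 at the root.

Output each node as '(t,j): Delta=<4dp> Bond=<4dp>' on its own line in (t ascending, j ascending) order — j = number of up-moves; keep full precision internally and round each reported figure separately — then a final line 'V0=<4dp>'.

(0,0): Delta=-0.8141 Bond=222.1763
(1,0): Delta=-1.0000 Bond=258.0927
(1,1): Delta=-0.5948 Bond=179.4106
(2,0): Delta=-1.0000 Bond=263.2545
(2,1): Delta=-1.0000 Bond=263.2545
(2,2): Delta=-0.1168 Bond=62.6153
(3,0): Delta=-1.0000 Bond=268.5196
(3,1): Delta=-1.0000 Bond=268.5196
(3,2): Delta=-1.0000 Bond=268.5196
(3,3): Delta=0.9248 Bond=-243.1104
V0=72.3859

No-arbitrage ⇒ martingale measure with p* = (R−d)/(u−d) = 0.4000.
At expiry t=4: V(4,0)=142.0737, V(4,1)=106.2540, V(4,2)=60.7008, V(4,3)=2.7690, V(4,4)=70.9052
Node (3,0) S=143.2786: V=(p*·106.2540+(1−p*)·142.0737)/1.02=125.2410; Δ=(106.2540−142.0737)/(167.6360−131.8163)=-1.0000; B=V−Δ·S=268.5196
Node (3,1) S=182.2130: V=(p*·60.7008+(1−p*)·106.2540)/1.02=86.3066; Δ=(60.7008−106.2540)/(213.1892−167.6360)=-1.0000; B=V−Δ·S=268.5196
Node (3,2) S=231.7274: V=(p*·2.7690+(1−p*)·60.7008)/1.02=36.7922; Δ=(2.7690−60.7008)/(271.1210−213.1892)=-1.0000; B=V−Δ·S=268.5196
Node (3,3) S=294.6968: V=(p*·70.9052+(1−p*)·2.7690)/1.02=29.4348; Δ=(70.9052−2.7690)/(344.7952−271.1210)=0.9248; B=V−Δ·S=-243.1104
Node (2,0) S=155.7376: V=(p*·86.3066+(1−p*)·125.2410)/1.02=107.5169; Δ=(86.3066−125.2410)/(182.2130−143.2786)=-1.0000; B=V−Δ·S=263.2545
Node (2,1) S=198.0576: V=(p*·36.7922+(1−p*)·86.3066)/1.02=65.1969; Δ=(36.7922−86.3066)/(231.7274−182.2130)=-1.0000; B=V−Δ·S=263.2545
Node (2,2) S=251.8776: V=(p*·29.4348+(1−p*)·36.7922)/1.02=33.1855; Δ=(29.4348−36.7922)/(294.6968−231.7274)=-0.1168; B=V−Δ·S=62.6153
Node (1,0) S=169.2800: V=(p*·65.1969+(1−p*)·107.5169)/1.02=88.8127; Δ=(65.1969−107.5169)/(198.0576−155.7376)=-1.0000; B=V−Δ·S=258.0927
Node (1,1) S=215.2800: V=(p*·33.1855+(1−p*)·65.1969)/1.02=51.3651; Δ=(33.1855−65.1969)/(251.8776−198.0576)=-0.5948; B=V−Δ·S=179.4106
Node (0,0) S=184.0000: V=(p*·51.3651+(1−p*)·88.8127)/1.02=72.3859; Δ=(51.3651−88.8127)/(215.2800−169.2800)=-0.8141; B=V−Δ·S=222.1763
Check: Δ(0,0)·S0 + B(0,0) = 72.3859 = V0.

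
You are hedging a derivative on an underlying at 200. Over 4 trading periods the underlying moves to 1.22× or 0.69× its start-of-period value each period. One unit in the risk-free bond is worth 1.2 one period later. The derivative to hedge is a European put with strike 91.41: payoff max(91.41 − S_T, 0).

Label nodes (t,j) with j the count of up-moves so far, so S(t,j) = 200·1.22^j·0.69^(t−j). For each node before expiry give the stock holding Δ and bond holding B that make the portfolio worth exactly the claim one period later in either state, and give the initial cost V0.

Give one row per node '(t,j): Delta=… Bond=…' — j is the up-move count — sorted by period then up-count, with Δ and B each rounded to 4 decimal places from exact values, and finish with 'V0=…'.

Risk-neutral probability p* = (R−d)/(u−d) = (1.2−0.69)/(1.22−0.69) = 0.9623.
Terminal values V(4,·): V(4,0)=46.0758, V(4,1)=11.2538, V(4,2)=0.0000, V(4,3)=0.0000, V(4,4)=0.0000
(3,0): S=65.7018. Δ = (V_up−V_dn)/(S_up−S_dn) = (11.2538−46.0758)/(80.1562−45.3342) = -1.0000. V = [p*·11.2538 + (1−p*)·46.0758]/1.2 = 10.4732. B = V − Δ·S = 76.1750.
(3,1): S=116.1684. Δ = (V_up−V_dn)/(S_up−S_dn) = (0.0000−11.2538)/(141.7254−80.1562) = -0.1828. V = [p*·0.0000 + (1−p*)·11.2538]/1.2 = 0.3539. B = V − Δ·S = 21.5875.
(3,2): S=205.3992. Δ = (V_up−V_dn)/(S_up−S_dn) = (0.0000−0.0000)/(250.5870−141.7254) = 0.0000. V = [p*·0.0000 + (1−p*)·0.0000]/1.2 = 0.0000. B = V − Δ·S = 0.0000.
(3,3): S=363.1696. Δ = (V_up−V_dn)/(S_up−S_dn) = (0.0000−0.0000)/(443.0669−250.5870) = 0.0000. V = [p*·0.0000 + (1−p*)·0.0000]/1.2 = 0.0000. B = V − Δ·S = 0.0000.
(2,0): S=95.2200. Δ = (V_up−V_dn)/(S_up−S_dn) = (0.3539−10.4732)/(116.1684−65.7018) = -0.2005. V = [p*·0.3539 + (1−p*)·10.4732]/1.2 = 0.6131. B = V − Δ·S = 19.7062.
(2,1): S=168.3600. Δ = (V_up−V_dn)/(S_up−S_dn) = (0.0000−0.3539)/(205.3992−116.1684) = -0.0040. V = [p*·0.0000 + (1−p*)·0.3539]/1.2 = 0.0111. B = V − Δ·S = 0.6789.
(2,2): S=297.6800. Δ = (V_up−V_dn)/(S_up−S_dn) = (0.0000−0.0000)/(363.1696−205.3992) = 0.0000. V = [p*·0.0000 + (1−p*)·0.0000]/1.2 = 0.0000. B = V − Δ·S = 0.0000.
(1,0): S=138.0000. Δ = (V_up−V_dn)/(S_up−S_dn) = (0.0111−0.6131)/(168.3600−95.2200) = -0.0082. V = [p*·0.0111 + (1−p*)·0.6131]/1.2 = 0.0282. B = V − Δ·S = 1.1641.
(1,1): S=244.0000. Δ = (V_up−V_dn)/(S_up−S_dn) = (0.0000−0.0111)/(297.6800−168.3600) = -0.0001. V = [p*·0.0000 + (1−p*)·0.0111]/1.2 = 0.0003. B = V − Δ·S = 0.0213.
(0,0): S=200.0000. Δ = (V_up−V_dn)/(S_up−S_dn) = (0.0003−0.0282)/(244.0000−138.0000) = -0.0003. V = [p*·0.0003 + (1−p*)·0.0282]/1.2 = 0.0012. B = V − Δ·S = 0.0537.
The time-0 hedge costs 0.0012, which is the no-arbitrage price.

(0,0): Delta=-0.0003 Bond=0.0537
(1,0): Delta=-0.0082 Bond=1.1641
(1,1): Delta=-0.0001 Bond=0.0213
(2,0): Delta=-0.2005 Bond=19.7062
(2,1): Delta=-0.0040 Bond=0.6789
(2,2): Delta=0.0000 Bond=0.0000
(3,0): Delta=-1.0000 Bond=76.1750
(3,1): Delta=-0.1828 Bond=21.5875
(3,2): Delta=0.0000 Bond=0.0000
(3,3): Delta=0.0000 Bond=0.0000
V0=0.0012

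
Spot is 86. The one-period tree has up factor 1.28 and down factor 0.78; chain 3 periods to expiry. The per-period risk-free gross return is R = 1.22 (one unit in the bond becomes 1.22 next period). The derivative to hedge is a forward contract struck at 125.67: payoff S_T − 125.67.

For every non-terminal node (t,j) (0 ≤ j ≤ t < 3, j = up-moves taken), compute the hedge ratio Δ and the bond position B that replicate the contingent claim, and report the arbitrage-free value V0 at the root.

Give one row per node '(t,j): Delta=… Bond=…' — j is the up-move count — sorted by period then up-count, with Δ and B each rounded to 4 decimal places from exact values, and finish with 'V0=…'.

(0,0): Delta=1.0000 Bond=-69.2073
(1,0): Delta=1.0000 Bond=-84.4329
(1,1): Delta=1.0000 Bond=-84.4329
(2,0): Delta=1.0000 Bond=-103.0082
(2,1): Delta=1.0000 Bond=-103.0082
(2,2): Delta=1.0000 Bond=-103.0082
V0=16.7927

Risk-neutral probability p* = (R−d)/(u−d) = (1.22−0.78)/(1.28−0.78) = 0.8800.
At expiry t=3: V(3,0)=-84.8585, V(3,1)=-58.6973, V(3,2)=-15.7661, V(3,3)=54.6851
Node (2,0) S=52.3224: V=(p*·-58.6973+(1−p*)·-84.8585)/1.22=-50.6858; Δ=(-58.6973−-84.8585)/(66.9727−40.8115)=1.0000; B=V−Δ·S=-103.0082
Node (2,1) S=85.8624: V=(p*·-15.7661+(1−p*)·-58.6973)/1.22=-17.1458; Δ=(-15.7661−-58.6973)/(109.9039−66.9727)=1.0000; B=V−Δ·S=-103.0082
Node (2,2) S=140.9024: V=(p*·54.6851+(1−p*)·-15.7661)/1.22=37.8942; Δ=(54.6851−-15.7661)/(180.3551−109.9039)=1.0000; B=V−Δ·S=-103.0082
Node (1,0) S=67.0800: V=(p*·-17.1458+(1−p*)·-50.6858)/1.22=-17.3529; Δ=(-17.1458−-50.6858)/(85.8624−52.3224)=1.0000; B=V−Δ·S=-84.4329
Node (1,1) S=110.0800: V=(p*·37.8942+(1−p*)·-17.1458)/1.22=25.6471; Δ=(37.8942−-17.1458)/(140.9024−85.8624)=1.0000; B=V−Δ·S=-84.4329
Node (0,0) S=86.0000: V=(p*·25.6471+(1−p*)·-17.3529)/1.22=16.7927; Δ=(25.6471−-17.3529)/(110.0800−67.0800)=1.0000; B=V−Δ·S=-69.2073
Each (Δ,B) replicates both successor values, so the strategy is self-financing and V0 is arbitrage-free.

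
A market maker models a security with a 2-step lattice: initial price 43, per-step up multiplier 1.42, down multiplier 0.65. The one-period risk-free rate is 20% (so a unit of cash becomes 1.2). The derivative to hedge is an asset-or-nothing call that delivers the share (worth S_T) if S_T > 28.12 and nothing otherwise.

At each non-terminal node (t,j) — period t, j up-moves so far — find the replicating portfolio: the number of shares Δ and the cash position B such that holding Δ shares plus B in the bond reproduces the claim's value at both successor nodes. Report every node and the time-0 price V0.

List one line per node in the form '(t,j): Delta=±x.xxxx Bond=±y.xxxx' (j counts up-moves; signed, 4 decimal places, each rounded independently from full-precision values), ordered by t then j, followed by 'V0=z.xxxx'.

(0,0): Delta=1.1306 Bond=-6.6476
(1,0): Delta=1.8442 Bond=-27.9198
(1,1): Delta=1.0000 Bond=0.0000
V0=41.9701

No-arbitrage ⇒ martingale measure with p* = (R−d)/(u−d) = 0.7143.
At expiry t=2: V(2,0)=0.0000, V(2,1)=39.6890, V(2,2)=86.7052
(1,0): S=27.9500. Δ = (V_up−V_dn)/(S_up−S_dn) = (39.6890−0.0000)/(39.6890−18.1675) = 1.8442. V = [p*·39.6890 + (1−p*)·0.0000]/1.2 = 23.6244. B = V − Δ·S = -27.9198.
(1,1): S=61.0600. Δ = (V_up−V_dn)/(S_up−S_dn) = (86.7052−39.6890)/(86.7052−39.6890) = 1.0000. V = [p*·86.7052 + (1−p*)·39.6890]/1.2 = 61.0600. B = V − Δ·S = 0.0000.
(0,0): S=43.0000. Δ = (V_up−V_dn)/(S_up−S_dn) = (61.0600−23.6244)/(61.0600−27.9500) = 1.1306. V = [p*·61.0600 + (1−p*)·23.6244]/1.2 = 41.9701. B = V − Δ·S = -6.6476.
Self-financing check: at every node Δ·S+B equals the discounted successor values.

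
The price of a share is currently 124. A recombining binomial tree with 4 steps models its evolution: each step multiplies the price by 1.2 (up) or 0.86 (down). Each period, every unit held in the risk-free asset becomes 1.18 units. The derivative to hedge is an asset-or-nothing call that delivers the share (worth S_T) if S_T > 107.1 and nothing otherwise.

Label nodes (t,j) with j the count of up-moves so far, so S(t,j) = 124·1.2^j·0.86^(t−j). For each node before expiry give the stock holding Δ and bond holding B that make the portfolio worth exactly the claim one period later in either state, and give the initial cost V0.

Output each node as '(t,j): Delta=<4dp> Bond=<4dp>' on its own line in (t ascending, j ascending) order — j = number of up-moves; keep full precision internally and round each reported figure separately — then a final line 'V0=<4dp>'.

(0,0): Delta=1.0133 Bond=-1.6833
(1,0): Delta=1.2057 Bond=-22.5116
(1,1): Delta=1.0046 Bond=-0.7035
(2,0): Delta=3.3781 Bond=-225.7915
(2,1): Delta=1.1084 Bond=-14.1120
(2,2): Delta=1.0000 Bond=0.0000
(3,0): Delta=0.0000 Bond=0.0000
(3,1): Delta=3.5294 Bond=-283.0861
(3,2): Delta=1.0000 Bond=0.0000
(3,3): Delta=1.0000 Bond=0.0000
V0=123.9622

Since d<R<u, set p* = (R−d)/(u−d) = 0.9412; price each node as the discounted p*-expectation of its children.
Payoff layer (t=4): V(4,0)=0.0000, V(4,1)=0.0000, V(4,2)=132.0630, V(4,3)=184.2739, V(4,4)=257.1264
  t=3,j=0: stock 78.8709 → up 94.6451 (V=0.0000), down 67.8290 (V=0.0000). Price 0.0000; hedge Δ=0.0000, bond B=0.0000.
  t=3,j=1: stock 110.0525 → up 132.0630 (V=132.0630), down 94.6451 (V=0.0000). Price 105.3344; hedge Δ=3.5294, bond B=-283.0861.
  t=3,j=2: stock 153.5616 → up 184.2739 (V=184.2739), down 132.0630 (V=132.0630). Price 153.5616; hedge Δ=1.0000, bond B=0.0000.
  t=3,j=3: stock 214.2720 → up 257.1264 (V=257.1264), down 184.2739 (V=184.2739). Price 214.2720; hedge Δ=1.0000, bond B=0.0000.
  t=2,j=0: stock 91.7104 → up 110.0525 (V=105.3344), down 78.8709 (V=0.0000). Price 84.0155; hedge Δ=3.3781, bond B=-225.7915.
  t=2,j=1: stock 127.9680 → up 153.5616 (V=153.5616), down 110.0525 (V=105.3344). Price 127.7328; hedge Δ=1.1084, bond B=-14.1120.
  t=2,j=2: stock 178.5600 → up 214.2720 (V=214.2720), down 153.5616 (V=153.5616). Price 178.5600; hedge Δ=1.0000, bond B=0.0000.
  t=1,j=0: stock 106.6400 → up 127.9680 (V=127.7328), down 91.7104 (V=84.0155). Price 106.0688; hedge Δ=1.2057, bond B=-22.5116.
  t=1,j=1: stock 148.8000 → up 178.5600 (V=178.5600), down 127.9680 (V=127.7328). Price 148.7883; hedge Δ=1.0046, bond B=-0.7035.
  t=0,j=0: stock 124.0000 → up 148.8000 (V=148.7883), down 106.6400 (V=106.0688). Price 123.9622; hedge Δ=1.0133, bond B=-1.6833.
Check: Δ(0,0)·S0 + B(0,0) = 123.9622 = V0.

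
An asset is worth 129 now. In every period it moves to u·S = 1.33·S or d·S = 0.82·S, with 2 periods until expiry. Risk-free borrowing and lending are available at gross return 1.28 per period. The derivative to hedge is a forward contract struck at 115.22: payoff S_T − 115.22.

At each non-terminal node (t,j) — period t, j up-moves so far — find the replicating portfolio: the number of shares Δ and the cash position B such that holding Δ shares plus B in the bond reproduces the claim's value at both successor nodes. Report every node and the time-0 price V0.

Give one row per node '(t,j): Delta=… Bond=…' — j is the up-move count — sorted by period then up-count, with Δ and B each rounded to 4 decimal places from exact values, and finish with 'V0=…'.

(0,0): Delta=1.0000 Bond=-70.3247
(1,0): Delta=1.0000 Bond=-90.0156
(1,1): Delta=1.0000 Bond=-90.0156
V0=58.6753

Since d<R<u, set p* = (R−d)/(u−d) = 0.9020; price each node as the discounted p*-expectation of its children.
At expiry t=2: V(2,0)=-28.4804, V(2,1)=25.4674, V(2,2)=112.9681
  t=1,j=0: stock 105.7800 → up 140.6874 (V=25.4674), down 86.7396 (V=-28.4804). Price 15.7644; hedge Δ=1.0000, bond B=-90.0156.
  t=1,j=1: stock 171.5700 → up 228.1881 (V=112.9681), down 140.6874 (V=25.4674). Price 81.5544; hedge Δ=1.0000, bond B=-90.0156.
  t=0,j=0: stock 129.0000 → up 171.5700 (V=81.5544), down 105.7800 (V=15.7644). Price 58.6753; hedge Δ=1.0000, bond B=-70.3247.
Self-financing check: at every node Δ·S+B equals the discounted successor values.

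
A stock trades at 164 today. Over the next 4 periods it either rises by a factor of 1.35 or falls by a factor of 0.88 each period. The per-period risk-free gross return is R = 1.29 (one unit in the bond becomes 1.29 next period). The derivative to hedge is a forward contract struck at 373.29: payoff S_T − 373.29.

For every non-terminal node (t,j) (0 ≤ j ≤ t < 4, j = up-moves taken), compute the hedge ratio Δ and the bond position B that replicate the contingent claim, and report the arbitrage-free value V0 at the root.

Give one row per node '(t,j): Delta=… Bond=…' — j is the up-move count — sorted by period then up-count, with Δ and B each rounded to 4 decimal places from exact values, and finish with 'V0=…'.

No-arbitrage ⇒ martingale measure with p* = (R−d)/(u−d) = 0.8723.
At expiry t=4: V(4,0)=-274.9400, V(4,1)=-222.4121, V(4,2)=-141.8296, V(4,3)=-18.2087, V(4,4)=171.4370
Node (3,0) S=111.7614: V=(p*·-222.4121+(1−p*)·-274.9400)/1.29=-177.6107; Δ=(-222.4121−-274.9400)/(150.8779−98.3500)=1.0000; B=V−Δ·S=-289.3721
Node (3,1) S=171.4522: V=(p*·-141.8296+(1−p*)·-222.4121)/1.29=-117.9199; Δ=(-141.8296−-222.4121)/(231.4604−150.8779)=1.0000; B=V−Δ·S=-289.3721
Node (3,2) S=263.0232: V=(p*·-18.2087+(1−p*)·-141.8296)/1.29=-26.3489; Δ=(-18.2087−-141.8296)/(355.0813−231.4604)=1.0000; B=V−Δ·S=-289.3721
Node (3,3) S=403.5015: V=(p*·171.4370+(1−p*)·-18.2087)/1.29=114.1294; Δ=(171.4370−-18.2087)/(544.7270−355.0813)=1.0000; B=V−Δ·S=-289.3721
Node (2,0) S=127.0016: V=(p*·-117.9199+(1−p*)·-177.6107)/1.29=-97.3179; Δ=(-117.9199−-177.6107)/(171.4522−111.7614)=1.0000; B=V−Δ·S=-224.3195
Node (2,1) S=194.8320: V=(p*·-26.3489+(1−p*)·-117.9199)/1.29=-29.4875; Δ=(-26.3489−-117.9199)/(263.0232−171.4522)=1.0000; B=V−Δ·S=-224.3195
Node (2,2) S=298.8900: V=(p*·114.1294+(1−p*)·-26.3489)/1.29=74.5705; Δ=(114.1294−-26.3489)/(403.5015−263.0232)=1.0000; B=V−Δ·S=-224.3195
Node (1,0) S=144.3200: V=(p*·-29.4875+(1−p*)·-97.3179)/1.29=-29.5710; Δ=(-29.4875−-97.3179)/(194.8320−127.0016)=1.0000; B=V−Δ·S=-173.8910
Node (1,1) S=221.4000: V=(p*·74.5705+(1−p*)·-29.4875)/1.29=47.5090; Δ=(74.5705−-29.4875)/(298.8900−194.8320)=1.0000; B=V−Δ·S=-173.8910
Node (0,0) S=164.0000: V=(p*·47.5090+(1−p*)·-29.5710)/1.29=29.2007; Δ=(47.5090−-29.5710)/(221.4000−144.3200)=1.0000; B=V−Δ·S=-134.7993
Each (Δ,B) replicates both successor values, so the strategy is self-financing and V0 is arbitrage-free.

(0,0): Delta=1.0000 Bond=-134.7993
(1,0): Delta=1.0000 Bond=-173.8910
(1,1): Delta=1.0000 Bond=-173.8910
(2,0): Delta=1.0000 Bond=-224.3195
(2,1): Delta=1.0000 Bond=-224.3195
(2,2): Delta=1.0000 Bond=-224.3195
(3,0): Delta=1.0000 Bond=-289.3721
(3,1): Delta=1.0000 Bond=-289.3721
(3,2): Delta=1.0000 Bond=-289.3721
(3,3): Delta=1.0000 Bond=-289.3721
V0=29.2007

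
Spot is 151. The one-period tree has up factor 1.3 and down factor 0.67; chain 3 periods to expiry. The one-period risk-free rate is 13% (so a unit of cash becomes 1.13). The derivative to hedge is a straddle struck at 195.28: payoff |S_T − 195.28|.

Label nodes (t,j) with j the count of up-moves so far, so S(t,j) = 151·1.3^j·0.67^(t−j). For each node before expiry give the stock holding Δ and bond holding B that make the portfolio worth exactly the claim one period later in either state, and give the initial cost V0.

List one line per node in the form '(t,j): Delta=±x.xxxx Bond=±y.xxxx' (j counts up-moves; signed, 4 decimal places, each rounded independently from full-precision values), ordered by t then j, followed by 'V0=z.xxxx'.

No-arbitrage ⇒ martingale measure with p* = (R−d)/(u−d) = 0.7302.
At expiry t=3: V(3,0)=149.8648, V(3,1)=107.1609, V(3,2)=24.3027, V(3,3)=136.4670
(2,0): S=67.7839. Δ = (V_up−V_dn)/(S_up−S_dn) = (107.1609−149.8648)/(88.1191−45.4152) = -1.0000. V = [p*·107.1609 + (1−p*)·149.8648]/1.13 = 105.0303. B = V − Δ·S = 172.8142.
(2,1): S=131.5210. Δ = (V_up−V_dn)/(S_up−S_dn) = (24.3027−107.1609)/(170.9773−88.1191) = -1.0000. V = [p*·24.3027 + (1−p*)·107.1609]/1.13 = 41.2932. B = V − Δ·S = 172.8142.
(2,2): S=255.1900. Δ = (V_up−V_dn)/(S_up−S_dn) = (136.4670−24.3027)/(331.7470−170.9773) = 0.6977. V = [p*·136.4670 + (1−p*)·24.3027]/1.13 = 93.9827. B = V − Δ·S = -84.0559.
(1,0): S=101.1700. Δ = (V_up−V_dn)/(S_up−S_dn) = (41.2932−105.0303)/(131.5210−67.7839) = -1.0000. V = [p*·41.2932 + (1−p*)·105.0303]/1.13 = 51.7629. B = V − Δ·S = 152.9329.
(1,1): S=196.3000. Δ = (V_up−V_dn)/(S_up−S_dn) = (93.9827−41.2932)/(255.1900−131.5210) = 0.4261. V = [p*·93.9827 + (1−p*)·41.2932]/1.13 = 70.5884. B = V − Δ·S = -13.0458.
(0,0): S=151.0000. Δ = (V_up−V_dn)/(S_up−S_dn) = (70.5884−51.7629)/(196.3000−101.1700) = 0.1979. V = [p*·70.5884 + (1−p*)·51.7629]/1.13 = 57.9721. B = V − Δ·S = 28.0904.
Check: Δ(0,0)·S0 + B(0,0) = 57.9721 = V0.

(0,0): Delta=0.1979 Bond=28.0904
(1,0): Delta=-1.0000 Bond=152.9329
(1,1): Delta=0.4261 Bond=-13.0458
(2,0): Delta=-1.0000 Bond=172.8142
(2,1): Delta=-1.0000 Bond=172.8142
(2,2): Delta=0.6977 Bond=-84.0559
V0=57.9721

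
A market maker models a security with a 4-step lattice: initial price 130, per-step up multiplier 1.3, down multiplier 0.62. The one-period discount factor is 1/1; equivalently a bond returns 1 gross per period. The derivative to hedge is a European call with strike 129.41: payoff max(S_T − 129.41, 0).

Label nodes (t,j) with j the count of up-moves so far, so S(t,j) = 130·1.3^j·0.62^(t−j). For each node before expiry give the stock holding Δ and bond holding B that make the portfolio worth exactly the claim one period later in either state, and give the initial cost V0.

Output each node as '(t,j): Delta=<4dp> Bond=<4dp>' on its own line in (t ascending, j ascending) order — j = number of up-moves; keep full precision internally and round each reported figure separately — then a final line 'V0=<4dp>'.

(0,0): Delta=0.6063 Bond=-40.5472
(1,0): Delta=0.2716 Bond=-13.5725
(1,1): Delta=0.7323 Bond=-61.8430
(2,0): Delta=0.0000 Bond=0.0000
(2,1): Delta=0.3739 Bond=-24.2877
(2,2): Delta=0.8672 Bond=-91.4918
(3,0): Delta=0.0000 Bond=0.0000
(3,1): Delta=0.0000 Bond=0.0000
(3,2): Delta=0.5146 Bond=-43.4622
(3,3): Delta=1.0000 Bond=-129.4100
V0=38.2687

No-arbitrage ⇒ martingale measure with p* = (R−d)/(u−d) = 0.5588.
Payoff layer (t=4): V(4,0)=0.0000, V(4,1)=0.0000, V(4,2)=0.0000, V(4,3)=47.6682, V(4,4)=241.8830
(3,0): S=30.9826. Δ = (V_up−V_dn)/(S_up−S_dn) = (0.0000−0.0000)/(40.2774−19.2092) = 0.0000. V = [p*·0.0000 + (1−p*)·0.0000]/1 = 0.0000. B = V − Δ·S = 0.0000.
(3,1): S=64.9636. Δ = (V_up−V_dn)/(S_up−S_dn) = (0.0000−0.0000)/(84.4527−40.2774) = 0.0000. V = [p*·0.0000 + (1−p*)·0.0000]/1 = 0.0000. B = V − Δ·S = 0.0000.
(3,2): S=136.2140. Δ = (V_up−V_dn)/(S_up−S_dn) = (47.6682−0.0000)/(177.0782−84.4527) = 0.5146. V = [p*·47.6682 + (1−p*)·0.0000]/1 = 26.6381. B = V − Δ·S = -43.4622.
(3,3): S=285.6100. Δ = (V_up−V_dn)/(S_up−S_dn) = (241.8830−47.6682)/(371.2930−177.0782) = 1.0000. V = [p*·241.8830 + (1−p*)·47.6682]/1 = 156.2000. B = V − Δ·S = -129.4100.
(2,0): S=49.9720. Δ = (V_up−V_dn)/(S_up−S_dn) = (0.0000−0.0000)/(64.9636−30.9826) = 0.0000. V = [p*·0.0000 + (1−p*)·0.0000]/1 = 0.0000. B = V − Δ·S = 0.0000.
(2,1): S=104.7800. Δ = (V_up−V_dn)/(S_up−S_dn) = (26.6381−0.0000)/(136.2140−64.9636) = 0.3739. V = [p*·26.6381 + (1−p*)·0.0000]/1 = 14.8860. B = V − Δ·S = -24.2877.
(2,2): S=219.7000. Δ = (V_up−V_dn)/(S_up−S_dn) = (156.2000−26.6381)/(285.6100−136.2140) = 0.8672. V = [p*·156.2000 + (1−p*)·26.6381]/1 = 99.0403. B = V − Δ·S = -91.4918.
(1,0): S=80.6000. Δ = (V_up−V_dn)/(S_up−S_dn) = (14.8860−0.0000)/(104.7800−49.9720) = 0.2716. V = [p*·14.8860 + (1−p*)·0.0000]/1 = 8.3186. B = V − Δ·S = -13.5725.
(1,1): S=169.0000. Δ = (V_up−V_dn)/(S_up−S_dn) = (99.0403−14.8860)/(219.7000−104.7800) = 0.7323. V = [p*·99.0403 + (1−p*)·14.8860]/1 = 61.9134. B = V − Δ·S = -61.8430.
(0,0): S=130.0000. Δ = (V_up−V_dn)/(S_up−S_dn) = (61.9134−8.3186)/(169.0000−80.6000) = 0.6063. V = [p*·61.9134 + (1−p*)·8.3186]/1 = 38.2687. B = V − Δ·S = -40.5472.
Root portfolio cost Δ·130+B reproduces V0=38.2687.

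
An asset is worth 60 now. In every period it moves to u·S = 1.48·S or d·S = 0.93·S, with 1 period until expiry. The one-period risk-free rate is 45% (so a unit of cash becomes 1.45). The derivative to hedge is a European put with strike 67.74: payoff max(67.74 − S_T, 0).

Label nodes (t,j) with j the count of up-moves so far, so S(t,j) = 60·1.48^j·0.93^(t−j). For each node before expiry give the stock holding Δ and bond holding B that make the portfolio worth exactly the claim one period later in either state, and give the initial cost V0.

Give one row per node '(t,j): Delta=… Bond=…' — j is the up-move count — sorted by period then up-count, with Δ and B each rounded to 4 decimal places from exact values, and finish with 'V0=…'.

(0,0): Delta=-0.3618 Bond=22.1582
V0=0.4492

No-arbitrage ⇒ martingale measure with p* = (R−d)/(u−d) = 0.9455.
Payoff layer (t=1): V(1,0)=11.9400, V(1,1)=0.0000
(0,0): S=60.0000. Δ = (V_up−V_dn)/(S_up−S_dn) = (0.0000−11.9400)/(88.8000−55.8000) = -0.3618. V = [p*·0.0000 + (1−p*)·11.9400]/1.45 = 0.4492. B = V − Δ·S = 22.1582.
Check: Δ(0,0)·S0 + B(0,0) = 0.4492 = V0.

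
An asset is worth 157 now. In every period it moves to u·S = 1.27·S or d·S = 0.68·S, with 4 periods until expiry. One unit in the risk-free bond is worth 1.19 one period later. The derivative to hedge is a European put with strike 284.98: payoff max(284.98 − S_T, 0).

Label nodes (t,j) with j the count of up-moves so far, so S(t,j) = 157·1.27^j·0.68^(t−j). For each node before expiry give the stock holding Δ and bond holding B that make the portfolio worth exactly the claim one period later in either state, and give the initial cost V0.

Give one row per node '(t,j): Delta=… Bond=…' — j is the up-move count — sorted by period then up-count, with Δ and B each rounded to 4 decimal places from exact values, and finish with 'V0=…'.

(0,0): Delta=-0.4892 Bond=96.2854
(1,0): Delta=-1.0000 Bond=169.1116
(1,1): Delta=-0.4463 Bond=106.0256
(2,0): Delta=-1.0000 Bond=201.2429
(2,1): Delta=-1.0000 Bond=201.2429
(2,2): Delta=-0.3998 Bond=114.3944
(3,0): Delta=-1.0000 Bond=239.4790
(3,1): Delta=-1.0000 Bond=239.4790
(3,2): Delta=-1.0000 Bond=239.4790
(3,3): Delta=-0.3494 Bond=119.9176
V0=19.4795

Risk-neutral probability p* = (R−d)/(u−d) = (1.19−0.68)/(1.27−0.68) = 0.8644.
Payoff layer (t=4): V(4,0)=251.4112, V(4,1)=222.2854, V(4,2)=167.8886, V(4,3)=66.2946, V(4,4)=0.0000
(3,0): S=49.3658. Δ = (V_up−V_dn)/(S_up−S_dn) = (222.2854−251.4112)/(62.6946−33.5688) = -1.0000. V = [p*·222.2854 + (1−p*)·251.4112]/1.19 = 190.1132. B = V − Δ·S = 239.4790.
(3,1): S=92.1979. Δ = (V_up−V_dn)/(S_up−S_dn) = (167.8886−222.2854)/(117.0914−62.6946) = -1.0000. V = [p*·167.8886 + (1−p*)·222.2854]/1.19 = 147.2811. B = V − Δ·S = 239.4790.
(3,2): S=172.1932. Δ = (V_up−V_dn)/(S_up−S_dn) = (66.2946−167.8886)/(218.6854−117.0914) = -1.0000. V = [p*·66.2946 + (1−p*)·167.8886]/1.19 = 67.2858. B = V − Δ·S = 239.4790.
(3,3): S=321.5961. Δ = (V_up−V_dn)/(S_up−S_dn) = (0.0000−66.2946)/(408.4271−218.6854) = -0.3494. V = [p*·0.0000 + (1−p*)·66.2946]/1.19 = 7.5539. B = V − Δ·S = 119.9176.
(2,0): S=72.5968. Δ = (V_up−V_dn)/(S_up−S_dn) = (147.2811−190.1132)/(92.1979−49.3658) = -1.0000. V = [p*·147.2811 + (1−p*)·190.1132]/1.19 = 128.6461. B = V − Δ·S = 201.2429.
(2,1): S=135.5852. Δ = (V_up−V_dn)/(S_up−S_dn) = (67.2858−147.2811)/(172.1932−92.1979) = -1.0000. V = [p*·67.2858 + (1−p*)·147.2811]/1.19 = 65.6577. B = V − Δ·S = 201.2429.
(2,2): S=253.2253. Δ = (V_up−V_dn)/(S_up−S_dn) = (7.5539−67.2858)/(321.5961−172.1932) = -0.3998. V = [p*·7.5539 + (1−p*)·67.2858]/1.19 = 13.1539. B = V − Δ·S = 114.3944.
(1,0): S=106.7600. Δ = (V_up−V_dn)/(S_up−S_dn) = (65.6577−128.6461)/(135.5852−72.5968) = -1.0000. V = [p*·65.6577 + (1−p*)·128.6461]/1.19 = 62.3516. B = V − Δ·S = 169.1116.
(1,1): S=199.3900. Δ = (V_up−V_dn)/(S_up−S_dn) = (13.1539−65.6577)/(253.2253−135.5852) = -0.4463. V = [p*·13.1539 + (1−p*)·65.6577]/1.19 = 17.0362. B = V − Δ·S = 106.0256.
(0,0): S=157.0000. Δ = (V_up−V_dn)/(S_up−S_dn) = (17.0362−62.3516)/(199.3900−106.7600) = -0.4892. V = [p*·17.0362 + (1−p*)·62.3516]/1.19 = 19.4795. B = V − Δ·S = 96.2854.
Self-financing check: at every node Δ·S+B equals the discounted successor values.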